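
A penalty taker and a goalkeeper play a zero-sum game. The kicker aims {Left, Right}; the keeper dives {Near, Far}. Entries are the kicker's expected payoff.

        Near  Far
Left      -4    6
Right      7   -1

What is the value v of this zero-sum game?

19/9

Row minima: Left → -4, Right → -1; maximin = -1.
Column maxima: Near → 7, Far → 6; minimax = 6.
-1 ≠ 6, so there is no saddle point; optimal play is mixed.
Let the kicker play Left with probability p. Expected payoff against Near: (-4)p + 7(1−p) = −11p + 7; against Far: 6p + (-1)(1−p) = 7p − 1.
Setting these equal: −11p + 7 = 7p − 1 ⇒ −18p = -8 ⇒ p = 4/9, and the value is (-11)·(4/9) + 7 = 19/9.
For the keeper: with q = P(Near), equating Left's and Right's payoffs gives −10q + 6 = 8q − 1 ⇒ q = 7/18.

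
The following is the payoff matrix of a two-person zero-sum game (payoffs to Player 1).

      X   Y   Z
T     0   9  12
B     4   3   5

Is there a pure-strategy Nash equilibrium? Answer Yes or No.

Row minima: T → 0, B → 3; maximin = 3.
Column maxima: X → 4, Y → 9, Z → 12; minimax = 4.
3 ≠ 4, so no pure-strategy equilibrium exists.

No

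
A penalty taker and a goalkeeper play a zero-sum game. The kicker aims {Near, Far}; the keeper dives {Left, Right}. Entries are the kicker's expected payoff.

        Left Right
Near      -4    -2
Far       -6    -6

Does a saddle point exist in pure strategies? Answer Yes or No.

Yes

Row minima: Near → -4, Far → -6; maximin = -4.
Column maxima: Left → -4, Right → -2; minimax = -4.
maximin = minimax = -4, so a saddle point exists.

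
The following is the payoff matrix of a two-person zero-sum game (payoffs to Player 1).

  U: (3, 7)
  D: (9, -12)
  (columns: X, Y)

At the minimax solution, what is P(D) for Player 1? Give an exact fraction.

4/25

Row minima: U → 3, D → -12; maximin = 3.
Column maxima: X → 9, Y → 7; minimax = 7.
3 ≠ 7, so there is no saddle point; optimal play is mixed.
Let Player 1 play U with probability p. Expected payoff against X: 3p + 9(1−p) = −6p + 9; against Y: 7p + (-12)(1−p) = 19p − 12.
Setting these equal: −6p + 9 = 19p − 12 ⇒ −25p = -21 ⇒ p = 21/25, and the value is (-6)·(21/25) + 9 = 99/25.
For Player 2: with q = P(X), equating U's and D's payoffs gives −4q + 7 = 21q − 12 ⇒ q = 19/25.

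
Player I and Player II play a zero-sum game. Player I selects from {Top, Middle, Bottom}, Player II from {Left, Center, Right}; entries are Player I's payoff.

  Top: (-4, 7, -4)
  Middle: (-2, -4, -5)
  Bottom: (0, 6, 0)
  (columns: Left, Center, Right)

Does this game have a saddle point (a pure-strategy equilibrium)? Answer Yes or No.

Row minima: Top → -4, Middle → -5, Bottom → 0; maximin = 0.
Column maxima: Left → 0, Center → 7, Right → 0; minimax = 0.
maximin = minimax = 0, so a saddle point exists.

Yes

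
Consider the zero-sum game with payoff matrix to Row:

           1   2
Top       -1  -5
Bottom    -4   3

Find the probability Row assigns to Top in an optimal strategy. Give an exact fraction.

7/11

Row minima: Top → -5, Bottom → -4; maximin = -4.
Column maxima: 1 → -1, 2 → 3; minimax = -1.
-4 ≠ -1, so there is no saddle point; optimal play is mixed.
Let Row play Top with probability p. Expected payoff against 1: (-1)p + (-4)(1−p) = 3p − 4; against 2: (-5)p + 3(1−p) = −8p + 3.
Setting these equal: 3p − 4 = −8p + 3 ⇒ 11p = 7 ⇒ p = 7/11, and the value is (3)·(7/11) − 4 = -23/11.
For Column: with q = P(1), equating Top's and Bottom's payoffs gives 4q − 5 = −7q + 3 ⇒ q = 8/11.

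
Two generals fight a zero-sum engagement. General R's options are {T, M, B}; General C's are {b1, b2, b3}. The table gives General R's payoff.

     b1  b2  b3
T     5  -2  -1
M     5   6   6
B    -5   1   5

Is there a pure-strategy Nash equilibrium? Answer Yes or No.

Yes

Row minima: T → -2, M → 5, B → -5; maximin = 5.
Column maxima: b1 → 5, b2 → 6, b3 → 6; minimax = 5.
maximin = minimax = 5, so a saddle point exists.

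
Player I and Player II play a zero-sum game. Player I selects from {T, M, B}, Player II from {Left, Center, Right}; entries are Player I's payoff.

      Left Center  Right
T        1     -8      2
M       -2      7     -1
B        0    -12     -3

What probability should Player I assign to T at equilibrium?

Row minima: T → -8, M → -2, B → -12; maximin = -2.
Column maxima: Left → 1, Center → 7, Right → 2; minimax = 1.
-2 ≠ 1, so there is no saddle point; optimal play is mixed.
B is strictly dominated by T, so Player I never plays it.
With B eliminated, Right is strictly dominated by Left (it gives Player I strictly more in every remaining row), so Player II never plays it.
On the remaining 2×2 (T, M vs Left, Center):
Let Player I play T with probability p. Expected payoff against Left: 1p + (-2)(1−p) = 3p − 2; against Center: (-8)p + 7(1−p) = −15p + 7.
Setting these equal: 3p − 2 = −15p + 7 ⇒ 18p = 9 ⇒ p = 1/2, and the value is (3)·(1/2) − 2 = -1/2.
For Player II: with q = P(Left), equating T's and M's payoffs gives 9q − 8 = −9q + 7 ⇒ q = 5/6.

1/2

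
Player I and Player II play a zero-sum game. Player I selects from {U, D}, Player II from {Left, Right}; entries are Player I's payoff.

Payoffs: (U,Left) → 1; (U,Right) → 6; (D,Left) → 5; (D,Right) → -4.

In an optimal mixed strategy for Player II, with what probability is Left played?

5/7

Row minima: U → 1, D → -4; maximin = 1.
Column maxima: Left → 5, Right → 6; minimax = 5.
1 ≠ 5, so there is no saddle point; optimal play is mixed.
Let Player I play U with probability p. Expected payoff against Left: 1p + 5(1−p) = −4p + 5; against Right: 6p + (-4)(1−p) = 10p − 4.
Setting these equal: −4p + 5 = 10p − 4 ⇒ −14p = -9 ⇒ p = 9/14, and the value is (-4)·(9/14) + 5 = 17/7.
For Player II: with q = P(Left), equating U's and D's payoffs gives −5q + 6 = 9q − 4 ⇒ q = 5/7.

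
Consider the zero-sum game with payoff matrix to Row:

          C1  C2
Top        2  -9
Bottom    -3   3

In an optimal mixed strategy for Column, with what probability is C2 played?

5/17

Row minima: Top → -9, Bottom → -3; maximin = -3.
Column maxima: C1 → 2, C2 → 3; minimax = 2.
-3 ≠ 2, so there is no saddle point; optimal play is mixed.
Let Row play Top with probability p. Expected payoff against C1: 2p + (-3)(1−p) = 5p − 3; against C2: (-9)p + 3(1−p) = −12p + 3.
Setting these equal: 5p − 3 = −12p + 3 ⇒ 17p = 6 ⇒ p = 6/17, and the value is (5)·(6/17) − 3 = -21/17.
For Column: with q = P(C1), equating Top's and Bottom's payoffs gives 11q − 9 = −6q + 3 ⇒ q = 12/17.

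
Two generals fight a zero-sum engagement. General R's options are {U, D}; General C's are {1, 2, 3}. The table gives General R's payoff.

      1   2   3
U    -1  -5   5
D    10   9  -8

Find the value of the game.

5/27

Row minima: U → -5, D → -8; maximin = -5.
Column maxima: 1 → 10, 2 → 9, 3 → 5; minimax = 5.
-5 ≠ 5, so there is no saddle point; optimal play is mixed.
1 is strictly dominated by 2 (it gives General R strictly more in every row), so General C never plays it.
On the remaining 2×2 (U, D vs 2, 3):
Let General R play U with probability p. Expected payoff against 2: (-5)p + 9(1−p) = −14p + 9; against 3: 5p + (-8)(1−p) = 13p − 8.
Setting these equal: −14p + 9 = 13p − 8 ⇒ −27p = -17 ⇒ p = 17/27, and the value is (-14)·(17/27) + 9 = 5/27.
For General C: with q = P(2), equating U's and D's payoffs gives −10q + 5 = 17q − 8 ⇒ q = 13/27.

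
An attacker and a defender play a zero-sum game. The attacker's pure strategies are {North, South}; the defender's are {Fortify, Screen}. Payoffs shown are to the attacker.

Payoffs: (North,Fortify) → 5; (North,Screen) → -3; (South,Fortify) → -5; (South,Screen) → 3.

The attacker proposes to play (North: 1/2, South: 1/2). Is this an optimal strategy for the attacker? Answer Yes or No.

Yes

Against Fortify this mix gives (1/2)·5 + (1/2)·(-5) = 0.
Against Screen this mix gives (1/2)·(-3) + (1/2)·3 = 0.
All of the defender's active replies (Fortify, Screen) yield 0, and no column does worse for the attacker. The mix makes the defender indifferent and guarantees 0, so it is optimal.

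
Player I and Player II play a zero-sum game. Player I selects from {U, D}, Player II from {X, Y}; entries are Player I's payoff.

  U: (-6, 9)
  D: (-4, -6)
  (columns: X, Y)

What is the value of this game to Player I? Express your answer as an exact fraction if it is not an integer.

-72/17

Row minima: U → -6, D → -6; maximin = -6.
Column maxima: X → -4, Y → 9; minimax = -4.
-6 ≠ -4, so there is no saddle point; optimal play is mixed.
Let Player I play U with probability p. Expected payoff against X: (-6)p + (-4)(1−p) = −2p − 4; against Y: 9p + (-6)(1−p) = 15p − 6.
Setting these equal: −2p − 4 = 15p − 6 ⇒ −17p = -2 ⇒ p = 2/17, and the value is (-2)·(2/17) − 4 = -72/17.
For Player II: with q = P(X), equating U's and D's payoffs gives −15q + 9 = 2q − 6 ⇒ q = 15/17.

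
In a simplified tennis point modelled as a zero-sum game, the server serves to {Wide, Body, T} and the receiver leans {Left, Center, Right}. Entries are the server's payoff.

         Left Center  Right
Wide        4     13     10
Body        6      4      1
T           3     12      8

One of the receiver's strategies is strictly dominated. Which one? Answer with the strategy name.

Right holds the server's payoff strictly below Center in every row: 10 < 13, 1 < 4, 8 < 12.
So Center is strictly dominated for the receiver.

Center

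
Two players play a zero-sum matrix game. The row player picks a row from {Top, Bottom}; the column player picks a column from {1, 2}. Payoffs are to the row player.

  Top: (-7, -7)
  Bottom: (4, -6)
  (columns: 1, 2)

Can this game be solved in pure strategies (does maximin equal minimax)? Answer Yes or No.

Row minima: Top → -7, Bottom → -6; maximin = -6.
Column maxima: 1 → 4, 2 → -6; minimax = -6.
maximin = minimax = -6, so a saddle point exists.

Yes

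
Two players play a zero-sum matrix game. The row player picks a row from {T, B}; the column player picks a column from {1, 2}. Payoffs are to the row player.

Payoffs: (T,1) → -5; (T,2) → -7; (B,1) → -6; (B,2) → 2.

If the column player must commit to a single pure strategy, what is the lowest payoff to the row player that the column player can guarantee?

Column maxima: 1 → -5, 2 → 2.
The smallest of these is -5.

-5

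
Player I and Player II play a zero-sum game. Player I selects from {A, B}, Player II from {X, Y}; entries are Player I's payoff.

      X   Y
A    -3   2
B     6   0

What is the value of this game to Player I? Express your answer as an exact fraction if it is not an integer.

Row minima: A → -3, B → 0; maximin = 0.
Column maxima: X → 6, Y → 2; minimax = 2.
0 ≠ 2, so there is no saddle point; optimal play is mixed.
Let Player I play A with probability p. Expected payoff against X: (-3)p + 6(1−p) = −9p + 6; against Y: 2p + 0(1−p) = 2p.
Setting these equal: −9p + 6 = 2p ⇒ −11p = -6 ⇒ p = 6/11, and the value is (-9)·(6/11) + 6 = 12/11.
For Player II: with q = P(X), equating A's and B's payoffs gives −5q + 2 = 6q ⇒ q = 2/11.

12/11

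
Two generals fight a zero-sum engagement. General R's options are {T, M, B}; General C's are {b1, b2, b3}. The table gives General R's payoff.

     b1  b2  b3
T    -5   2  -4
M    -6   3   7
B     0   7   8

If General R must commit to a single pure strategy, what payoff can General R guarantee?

0

Row minima: T → -5, M → -6, B → 0.
The best of these is 0.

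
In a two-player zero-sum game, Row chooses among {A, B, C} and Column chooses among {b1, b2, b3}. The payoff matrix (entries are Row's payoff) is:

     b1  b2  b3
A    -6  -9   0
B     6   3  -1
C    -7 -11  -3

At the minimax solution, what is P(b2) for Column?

Row minima: A → -9, B → -1, C → -11; maximin = -1.
Column maxima: b1 → 6, b2 → 3, b3 → 0; minimax = 0.
-1 ≠ 0, so there is no saddle point; optimal play is mixed.
C is strictly dominated by A, so Row never plays it.
b1 is strictly dominated by b2 (it gives Row strictly more in every row), so Column never plays it.
On the remaining 2×2 (A, B vs b2, b3):
Let Row play A with probability p. Expected payoff against b2: (-9)p + 3(1−p) = −12p + 3; against b3: 0p + (-1)(1−p) = p − 1.
Setting these equal: −12p + 3 = p − 1 ⇒ −13p = -4 ⇒ p = 4/13, and the value is (-12)·(4/13) + 3 = -9/13.
For Column: with q = P(b2), equating A's and B's payoffs gives −9q = 4q − 1 ⇒ q = 1/13.

1/13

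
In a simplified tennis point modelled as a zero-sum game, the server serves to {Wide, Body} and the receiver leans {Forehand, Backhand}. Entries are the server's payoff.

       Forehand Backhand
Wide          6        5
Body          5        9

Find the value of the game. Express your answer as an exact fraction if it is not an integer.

Row minima: Wide → 5, Body → 5; maximin = 5.
Column maxima: Forehand → 6, Backhand → 9; minimax = 6.
5 ≠ 6, so there is no saddle point; optimal play is mixed.
Let the server play Wide with probability p. Expected payoff against Forehand: 6p + 5(1−p) = p + 5; against Backhand: 5p + 9(1−p) = −4p + 9.
Setting these equal: p + 5 = −4p + 9 ⇒ 5p = 4 ⇒ p = 4/5, and the value is (1)·(4/5) + 5 = 29/5.
For the receiver: with q = P(Forehand), equating Wide's and Body's payoffs gives q + 5 = −4q + 9 ⇒ q = 4/5.

29/5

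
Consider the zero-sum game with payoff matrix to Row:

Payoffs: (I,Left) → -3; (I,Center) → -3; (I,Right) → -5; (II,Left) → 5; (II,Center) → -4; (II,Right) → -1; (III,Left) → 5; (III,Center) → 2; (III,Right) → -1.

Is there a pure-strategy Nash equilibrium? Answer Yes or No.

Yes

Row minima: I → -5, II → -4, III → -1; maximin = -1.
Column maxima: Left → 5, Center → 2, Right → -1; minimax = -1.
maximin = minimax = -1, so a saddle point exists.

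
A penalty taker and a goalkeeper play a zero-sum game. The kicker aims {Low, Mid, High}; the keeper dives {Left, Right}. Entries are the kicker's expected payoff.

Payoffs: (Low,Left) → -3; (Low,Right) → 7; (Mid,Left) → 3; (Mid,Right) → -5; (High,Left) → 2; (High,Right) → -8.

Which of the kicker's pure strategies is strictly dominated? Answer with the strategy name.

Mid gives a strictly higher payoff than High against every column: 3 > 2, -5 > -8.
So High is strictly dominated and the kicker never plays it.

High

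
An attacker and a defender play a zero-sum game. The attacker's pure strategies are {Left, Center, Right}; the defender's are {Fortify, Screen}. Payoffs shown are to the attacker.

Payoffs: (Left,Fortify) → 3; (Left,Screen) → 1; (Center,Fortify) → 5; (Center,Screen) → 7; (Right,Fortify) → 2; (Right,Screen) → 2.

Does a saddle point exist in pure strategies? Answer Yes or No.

Yes

Row minima: Left → 1, Center → 5, Right → 2; maximin = 5.
Column maxima: Fortify → 5, Screen → 7; minimax = 5.
maximin = minimax = 5, so a saddle point exists.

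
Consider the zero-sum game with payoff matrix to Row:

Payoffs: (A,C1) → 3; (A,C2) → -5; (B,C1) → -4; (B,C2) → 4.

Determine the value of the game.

Row minima: A → -5, B → -4; maximin = -4.
Column maxima: C1 → 3, C2 → 4; minimax = 3.
-4 ≠ 3, so there is no saddle point; optimal play is mixed.
Let Row play A with probability p. Expected payoff against C1: 3p + (-4)(1−p) = 7p − 4; against C2: (-5)p + 4(1−p) = −9p + 4.
Setting these equal: 7p − 4 = −9p + 4 ⇒ 16p = 8 ⇒ p = 1/2, and the value is (7)·(1/2) − 4 = -1/2.
For Column: with q = P(C1), equating A's and B's payoffs gives 8q − 5 = −8q + 4 ⇒ q = 9/16.

-1/2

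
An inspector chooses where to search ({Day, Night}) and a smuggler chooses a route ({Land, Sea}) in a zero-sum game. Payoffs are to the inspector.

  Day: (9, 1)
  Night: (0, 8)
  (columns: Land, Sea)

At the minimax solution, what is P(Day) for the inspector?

Row minima: Day → 1, Night → 0; maximin = 1.
Column maxima: Land → 9, Sea → 8; minimax = 8.
1 ≠ 8, so there is no saddle point; optimal play is mixed.
Let the inspector play Day with probability p. Expected payoff against Land: 9p + 0(1−p) = 9p; against Sea: 1p + 8(1−p) = −7p + 8.
Setting these equal: 9p = −7p + 8 ⇒ 16p = 8 ⇒ p = 1/2, and the value is (9)·(1/2) = 9/2.
For the smuggler: with q = P(Land), equating Day's and Night's payoffs gives 8q + 1 = −8q + 8 ⇒ q = 7/16.

1/2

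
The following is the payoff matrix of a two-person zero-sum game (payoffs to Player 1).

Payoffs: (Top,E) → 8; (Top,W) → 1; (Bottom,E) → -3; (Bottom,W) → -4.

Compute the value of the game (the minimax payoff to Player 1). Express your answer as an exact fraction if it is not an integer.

Row minima: Top → 1, Bottom → -4; maximin = 1.
Column maxima: E → 8, W → 1; minimax = 1.
Since maximin = minimax = 1, there is a saddle point and the value is 1.

1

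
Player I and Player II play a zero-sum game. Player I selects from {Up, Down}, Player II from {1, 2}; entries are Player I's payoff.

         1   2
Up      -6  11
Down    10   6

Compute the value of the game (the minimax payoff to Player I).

146/21

Row minima: Up → -6, Down → 6; maximin = 6.
Column maxima: 1 → 10, 2 → 11; minimax = 10.
6 ≠ 10, so there is no saddle point; optimal play is mixed.
Let Player I play Up with probability p. Expected payoff against 1: (-6)p + 10(1−p) = −16p + 10; against 2: 11p + 6(1−p) = 5p + 6.
Setting these equal: −16p + 10 = 5p + 6 ⇒ −21p = -4 ⇒ p = 4/21, and the value is (-16)·(4/21) + 10 = 146/21.
For Player II: with q = P(1), equating Up's and Down's payoffs gives −17q + 11 = 4q + 6 ⇒ q = 5/21.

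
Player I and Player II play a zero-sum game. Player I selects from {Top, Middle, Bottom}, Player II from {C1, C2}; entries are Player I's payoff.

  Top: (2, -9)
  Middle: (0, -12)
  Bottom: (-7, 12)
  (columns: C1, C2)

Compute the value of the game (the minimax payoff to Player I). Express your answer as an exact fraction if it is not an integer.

Row minima: Top → -9, Middle → -12, Bottom → -7; maximin = -7.
Column maxima: C1 → 2, C2 → 12; minimax = 2.
-7 ≠ 2, so there is no saddle point; optimal play is mixed.
Middle is strictly dominated by Top, so Player I never plays it.
On the remaining 2×2 (Top, Bottom vs C1, C2):
Let Player I play Top with probability p. Expected payoff against C1: 2p + (-7)(1−p) = 9p − 7; against C2: (-9)p + 12(1−p) = −21p + 12.
Setting these equal: 9p − 7 = −21p + 12 ⇒ 30p = 19 ⇒ p = 19/30, and the value is (9)·(19/30) − 7 = -13/10.
For Player II: with q = P(C1), equating Top's and Bottom's payoffs gives 11q − 9 = −19q + 12 ⇒ q = 7/10.

-13/10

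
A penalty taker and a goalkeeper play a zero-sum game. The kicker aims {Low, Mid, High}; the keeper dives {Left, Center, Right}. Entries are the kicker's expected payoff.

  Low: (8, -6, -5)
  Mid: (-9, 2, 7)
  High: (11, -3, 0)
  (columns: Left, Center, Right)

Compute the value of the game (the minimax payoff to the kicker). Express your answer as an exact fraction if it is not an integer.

Row minima: Low → -6, Mid → -9, High → -3; maximin = -3.
Column maxima: Left → 11, Center → 2, Right → 7; minimax = 2.
-3 ≠ 2, so there is no saddle point; optimal play is mixed.
Low is strictly dominated by High, so the kicker never plays it.
Right is strictly dominated by Center (it gives the kicker strictly more in every row), so the keeper never plays it.
On the remaining 2×2 (Mid, High vs Left, Center):
Let the kicker play Mid with probability p. Expected payoff against Left: (-9)p + 11(1−p) = −20p + 11; against Center: 2p + (-3)(1−p) = 5p − 3.
Setting these equal: −20p + 11 = 5p − 3 ⇒ −25p = -14 ⇒ p = 14/25, and the value is (-20)·(14/25) + 11 = -1/5.
For the keeper: with q = P(Left), equating Mid's and High's payoffs gives −11q + 2 = 14q − 3 ⇒ q = 1/5.

-1/5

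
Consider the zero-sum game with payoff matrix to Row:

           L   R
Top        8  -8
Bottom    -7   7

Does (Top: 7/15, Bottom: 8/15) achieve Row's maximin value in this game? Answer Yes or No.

Against L this mix gives (7/15)·8 + (8/15)·(-7) = 0.
Against R this mix gives (7/15)·(-8) + (8/15)·7 = 0.
All of Column's active replies (L, R) yield 0, and no column does worse for Row. The mix makes Column indifferent and guarantees 0, so it is optimal.

Yes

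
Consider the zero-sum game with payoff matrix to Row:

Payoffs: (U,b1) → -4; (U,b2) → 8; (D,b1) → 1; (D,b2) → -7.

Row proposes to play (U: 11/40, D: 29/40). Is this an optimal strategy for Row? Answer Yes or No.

No

Against b1 this mix gives (11/40)·(-4) + (29/40)·1 = -3/8.
Against b2 this mix gives (11/40)·8 + (29/40)·(-7) = -23/8.
Column will play b2, holding Row to -23/8. Shifting weight toward the row that does better against b2 would raise this floor (the equalizing mix achieves -1 against both b2 and b1), so the proposed strategy is not optimal.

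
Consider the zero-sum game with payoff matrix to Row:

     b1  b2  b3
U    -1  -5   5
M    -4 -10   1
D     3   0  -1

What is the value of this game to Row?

Row minima: U → -5, M → -10, D → -1; maximin = -1.
Column maxima: b1 → 3, b2 → 0, b3 → 5; minimax = 0.
-1 ≠ 0, so there is no saddle point; optimal play is mixed.
M is strictly dominated by U, so Row never plays it.
b1 is strictly dominated by b2 (it gives Row strictly more in every row), so Column never plays it.
On the remaining 2×2 (U, D vs b2, b3):
Let Row play U with probability p. Expected payoff against b2: (-5)p + 0(1−p) = −5p; against b3: 5p + (-1)(1−p) = 6p − 1.
Setting these equal: −5p = 6p − 1 ⇒ −11p = -1 ⇒ p = 1/11, and the value is (-5)·(1/11) = -5/11.
For Column: with q = P(b2), equating U's and D's payoffs gives −10q + 5 = q − 1 ⇒ q = 6/11.

-5/11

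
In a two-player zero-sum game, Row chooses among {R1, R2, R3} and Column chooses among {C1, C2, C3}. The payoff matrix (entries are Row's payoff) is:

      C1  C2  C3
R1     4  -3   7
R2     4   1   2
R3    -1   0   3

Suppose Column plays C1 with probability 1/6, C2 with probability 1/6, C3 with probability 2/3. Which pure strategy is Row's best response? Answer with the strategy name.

R1

Expected payoff of R1: (1/6)·4 + (1/6)·(-3) + (2/3)·7 = 29/6.
Expected payoff of R2: (1/6)·4 + (1/6)·1 + (2/3)·2 = 13/6.
Expected payoff of R3: (1/6)·(-1) + (1/6)·0 + (2/3)·3 = 11/6.
The largest is 29/6, so Row's best response is R1.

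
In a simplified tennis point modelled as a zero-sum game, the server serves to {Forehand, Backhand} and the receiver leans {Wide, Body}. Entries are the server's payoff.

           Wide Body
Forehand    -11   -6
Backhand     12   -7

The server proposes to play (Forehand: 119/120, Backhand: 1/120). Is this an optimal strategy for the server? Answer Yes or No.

No

Against Wide this mix gives (119/120)·(-11) + (1/120)·12 = -1297/120.
Against Body this mix gives (119/120)·(-6) + (1/120)·(-7) = -721/120.
The receiver will play Wide, holding the server to -1297/120. Shifting weight toward the row that does better against Wide would raise this floor (the equalizing mix achieves -149/24 against both Wide and Body), so the proposed strategy is not optimal.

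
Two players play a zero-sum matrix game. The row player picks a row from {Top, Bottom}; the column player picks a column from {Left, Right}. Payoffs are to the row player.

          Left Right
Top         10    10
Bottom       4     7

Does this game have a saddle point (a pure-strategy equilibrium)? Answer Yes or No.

Yes

Row minima: Top → 10, Bottom → 4; maximin = 10.
Column maxima: Left → 10, Right → 10; minimax = 10.
maximin = minimax = 10, so a saddle point exists.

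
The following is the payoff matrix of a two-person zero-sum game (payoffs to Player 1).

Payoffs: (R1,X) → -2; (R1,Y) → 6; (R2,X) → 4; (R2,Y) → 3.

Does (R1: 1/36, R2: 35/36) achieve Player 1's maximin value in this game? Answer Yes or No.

No

Against X this mix gives (1/36)·(-2) + (35/36)·4 = 23/6.
Against Y this mix gives (1/36)·6 + (35/36)·3 = 37/12.
Player 2 will play Y, holding Player 1 to 37/12. Shifting weight toward the row that does better against Y would raise this floor (the equalizing mix achieves 10/3 against both Y and X), so the proposed strategy is not optimal.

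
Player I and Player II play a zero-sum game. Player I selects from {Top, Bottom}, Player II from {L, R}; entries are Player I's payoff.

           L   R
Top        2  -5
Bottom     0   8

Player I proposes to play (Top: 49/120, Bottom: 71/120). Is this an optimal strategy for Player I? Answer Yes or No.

Against L this mix gives (49/120)·2 + (71/120)·0 = 49/60.
Against R this mix gives (49/120)·(-5) + (71/120)·8 = 323/120.
Player II will play L, holding Player I to 49/60. Shifting weight toward the row that does better against L would raise this floor (the equalizing mix achieves 16/15 against both L and R), so the proposed strategy is not optimal.

No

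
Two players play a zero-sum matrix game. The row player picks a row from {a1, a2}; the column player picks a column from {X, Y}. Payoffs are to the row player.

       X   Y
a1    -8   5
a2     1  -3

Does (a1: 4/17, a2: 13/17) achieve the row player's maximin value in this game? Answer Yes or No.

Against X this mix gives (4/17)·(-8) + (13/17)·1 = -19/17.
Against Y this mix gives (4/17)·5 + (13/17)·(-3) = -19/17.
All of the column player's active replies (X, Y) yield -19/17, and no column does worse for the row player. The mix makes the column player indifferent and guarantees -19/17, so it is optimal.

Yes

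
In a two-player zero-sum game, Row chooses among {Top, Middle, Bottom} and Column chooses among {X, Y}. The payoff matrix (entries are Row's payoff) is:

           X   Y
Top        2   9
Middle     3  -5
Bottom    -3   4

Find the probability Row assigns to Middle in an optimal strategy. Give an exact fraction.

7/15

Row minima: Top → 2, Middle → -5, Bottom → -3; maximin = 2.
Column maxima: X → 3, Y → 9; minimax = 3.
2 ≠ 3, so there is no saddle point; optimal play is mixed.
Bottom is strictly dominated by Top, so Row never plays it.
On the remaining 2×2 (Top, Middle vs X, Y):
Let Row play Top with probability p. Expected payoff against X: 2p + 3(1−p) = −p + 3; against Y: 9p + (-5)(1−p) = 14p − 5.
Setting these equal: −p + 3 = 14p − 5 ⇒ −15p = -8 ⇒ p = 8/15, and the value is (-1)·(8/15) + 3 = 37/15.
For Column: with q = P(X), equating Top's and Middle's payoffs gives −7q + 9 = 8q − 5 ⇒ q = 14/15.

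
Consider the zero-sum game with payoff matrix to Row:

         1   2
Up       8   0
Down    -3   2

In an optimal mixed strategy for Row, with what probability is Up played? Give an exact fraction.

Row minima: Up → 0, Down → -3; maximin = 0.
Column maxima: 1 → 8, 2 → 2; minimax = 2.
0 ≠ 2, so there is no saddle point; optimal play is mixed.
Let Row play Up with probability p. Expected payoff against 1: 8p + (-3)(1−p) = 11p − 3; against 2: 0p + 2(1−p) = −2p + 2.
Setting these equal: 11p − 3 = −2p + 2 ⇒ 13p = 5 ⇒ p = 5/13, and the value is (11)·(5/13) − 3 = 16/13.
For Column: with q = P(1), equating Up's and Down's payoffs gives 8q = −5q + 2 ⇒ q = 2/13.

5/13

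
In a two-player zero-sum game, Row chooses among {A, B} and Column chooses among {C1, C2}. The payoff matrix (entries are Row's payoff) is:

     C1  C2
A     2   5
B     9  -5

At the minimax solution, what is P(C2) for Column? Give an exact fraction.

7/17

Row minima: A → 2, B → -5; maximin = 2.
Column maxima: C1 → 9, C2 → 5; minimax = 5.
2 ≠ 5, so there is no saddle point; optimal play is mixed.
Let Row play A with probability p. Expected payoff against C1: 2p + 9(1−p) = −7p + 9; against C2: 5p + (-5)(1−p) = 10p − 5.
Setting these equal: −7p + 9 = 10p − 5 ⇒ −17p = -14 ⇒ p = 14/17, and the value is (-7)·(14/17) + 9 = 55/17.
For Column: with q = P(C1), equating A's and B's payoffs gives −3q + 5 = 14q − 5 ⇒ q = 10/17.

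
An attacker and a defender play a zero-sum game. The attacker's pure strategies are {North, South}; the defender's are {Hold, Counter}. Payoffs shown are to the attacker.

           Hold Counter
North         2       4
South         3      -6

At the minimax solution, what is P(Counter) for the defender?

Row minima: North → 2, South → -6; maximin = 2.
Column maxima: Hold → 3, Counter → 4; minimax = 3.
2 ≠ 3, so there is no saddle point; optimal play is mixed.
Let the attacker play North with probability p. Expected payoff against Hold: 2p + 3(1−p) = −p + 3; against Counter: 4p + (-6)(1−p) = 10p − 6.
Setting these equal: −p + 3 = 10p − 6 ⇒ −11p = -9 ⇒ p = 9/11, and the value is (-1)·(9/11) + 3 = 24/11.
For the defender: with q = P(Hold), equating North's and South's payoffs gives −2q + 4 = 9q − 6 ⇒ q = 10/11.

1/11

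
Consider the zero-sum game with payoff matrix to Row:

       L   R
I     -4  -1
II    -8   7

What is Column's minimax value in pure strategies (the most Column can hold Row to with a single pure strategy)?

Column maxima: L → -4, R → 7.
The smallest of these is -4.

-4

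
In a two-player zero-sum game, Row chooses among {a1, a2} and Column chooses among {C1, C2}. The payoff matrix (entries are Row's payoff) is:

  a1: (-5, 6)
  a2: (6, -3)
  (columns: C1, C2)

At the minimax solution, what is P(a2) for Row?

11/20

Row minima: a1 → -5, a2 → -3; maximin = -3.
Column maxima: C1 → 6, C2 → 6; minimax = 6.
-3 ≠ 6, so there is no saddle point; optimal play is mixed.
Let Row play a1 with probability p. Expected payoff against C1: (-5)p + 6(1−p) = −11p + 6; against C2: 6p + (-3)(1−p) = 9p − 3.
Setting these equal: −11p + 6 = 9p − 3 ⇒ −20p = -9 ⇒ p = 9/20, and the value is (-11)·(9/20) + 6 = 21/20.
For Column: with q = P(C1), equating a1's and a2's payoffs gives −11q + 6 = 9q − 3 ⇒ q = 9/20.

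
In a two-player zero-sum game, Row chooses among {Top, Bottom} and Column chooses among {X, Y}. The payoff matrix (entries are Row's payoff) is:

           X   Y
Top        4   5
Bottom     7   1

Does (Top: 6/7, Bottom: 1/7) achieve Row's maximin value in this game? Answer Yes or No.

Against X this mix gives (6/7)·4 + (1/7)·7 = 31/7.
Against Y this mix gives (6/7)·5 + (1/7)·1 = 31/7.
All of Column's active replies (X, Y) yield 31/7, and no column does worse for Row. The mix makes Column indifferent and guarantees 31/7, so it is optimal.

Yes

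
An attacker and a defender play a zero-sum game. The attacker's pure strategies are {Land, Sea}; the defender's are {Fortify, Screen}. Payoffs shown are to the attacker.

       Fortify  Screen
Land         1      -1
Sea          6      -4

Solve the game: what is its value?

-1

Row minima: Land → -1, Sea → -4; maximin = -1.
Column maxima: Fortify → 6, Screen → -1; minimax = -1.
Since maximin = minimax = -1, there is a saddle point and the value is -1.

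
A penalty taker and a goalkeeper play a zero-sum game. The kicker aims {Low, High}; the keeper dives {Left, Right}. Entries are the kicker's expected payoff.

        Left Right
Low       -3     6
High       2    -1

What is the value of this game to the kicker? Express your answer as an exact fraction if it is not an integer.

Row minima: Low → -3, High → -1; maximin = -1.
Column maxima: Left → 2, Right → 6; minimax = 2.
-1 ≠ 2, so there is no saddle point; optimal play is mixed.
Let the kicker play Low with probability p. Expected payoff against Left: (-3)p + 2(1−p) = −5p + 2; against Right: 6p + (-1)(1−p) = 7p − 1.
Setting these equal: −5p + 2 = 7p − 1 ⇒ −12p = -3 ⇒ p = 1/4, and the value is (-5)·(1/4) + 2 = 3/4.
For the keeper: with q = P(Left), equating Low's and High's payoffs gives −9q + 6 = 3q − 1 ⇒ q = 7/12.

3/4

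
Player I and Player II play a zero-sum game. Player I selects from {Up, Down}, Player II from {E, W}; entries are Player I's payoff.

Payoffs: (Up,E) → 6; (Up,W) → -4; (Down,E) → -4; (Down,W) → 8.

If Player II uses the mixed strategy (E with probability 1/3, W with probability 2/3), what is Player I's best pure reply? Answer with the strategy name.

Down

Expected payoff of Up: (1/3)·6 + (2/3)·(-4) = -2/3.
Expected payoff of Down: (1/3)·(-4) + (2/3)·8 = 4.
The largest is 4, so Player I's best response is Down.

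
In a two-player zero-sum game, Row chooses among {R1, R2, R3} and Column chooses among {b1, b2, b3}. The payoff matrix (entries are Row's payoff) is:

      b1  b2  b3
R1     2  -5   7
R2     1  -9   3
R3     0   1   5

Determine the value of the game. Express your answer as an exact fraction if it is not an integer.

Row minima: R1 → -5, R2 → -9, R3 → 0; maximin = 0.
Column maxima: b1 → 2, b2 → 1, b3 → 7; minimax = 1.
0 ≠ 1, so there is no saddle point; optimal play is mixed.
R2 is strictly dominated by R1, so Row never plays it.
b3 is strictly dominated by b1 (it gives Row strictly more in every row), so Column never plays it.
On the remaining 2×2 (R1, R3 vs b1, b2):
Let Row play R1 with probability p. Expected payoff against b1: 2p + 0(1−p) = 2p; against b2: (-5)p + 1(1−p) = −6p + 1.
Setting these equal: 2p = −6p + 1 ⇒ 8p = 1 ⇒ p = 1/8, and the value is (2)·(1/8) = 1/4.
For Column: with q = P(b1), equating R1's and R3's payoffs gives 7q − 5 = −q + 1 ⇒ q = 3/4.

1/4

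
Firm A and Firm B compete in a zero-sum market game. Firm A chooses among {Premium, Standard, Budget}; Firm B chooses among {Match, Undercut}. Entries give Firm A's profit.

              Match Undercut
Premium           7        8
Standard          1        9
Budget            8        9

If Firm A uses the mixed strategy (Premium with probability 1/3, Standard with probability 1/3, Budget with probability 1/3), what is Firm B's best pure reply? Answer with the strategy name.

Match

If Firm B plays Match, Firm A's expected payoff is (1/3)·7 + (1/3)·1 + (1/3)·8 = 16/3.
If Firm B plays Undercut, Firm A's expected payoff is (1/3)·8 + (1/3)·9 + (1/3)·9 = 26/3.
Firm B minimizes Firm A's payoff; the smallest is 16/3, so the best response is Match.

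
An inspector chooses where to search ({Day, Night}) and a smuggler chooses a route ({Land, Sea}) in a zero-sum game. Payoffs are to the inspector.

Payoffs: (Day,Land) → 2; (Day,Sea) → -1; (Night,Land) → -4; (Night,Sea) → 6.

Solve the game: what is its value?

Row minima: Day → -1, Night → -4; maximin = -1.
Column maxima: Land → 2, Sea → 6; minimax = 2.
-1 ≠ 2, so there is no saddle point; optimal play is mixed.
Let the inspector play Day with probability p. Expected payoff against Land: 2p + (-4)(1−p) = 6p − 4; against Sea: (-1)p + 6(1−p) = −7p + 6.
Setting these equal: 6p − 4 = −7p + 6 ⇒ 13p = 10 ⇒ p = 10/13, and the value is (6)·(10/13) − 4 = 8/13.
For the smuggler: with q = P(Land), equating Day's and Night's payoffs gives 3q − 1 = −10q + 6 ⇒ q = 7/13.

8/13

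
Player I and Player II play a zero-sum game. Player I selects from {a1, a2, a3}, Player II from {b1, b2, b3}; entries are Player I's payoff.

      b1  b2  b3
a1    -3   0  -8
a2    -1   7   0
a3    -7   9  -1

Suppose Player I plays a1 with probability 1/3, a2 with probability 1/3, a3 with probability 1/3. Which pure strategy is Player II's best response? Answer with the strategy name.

b1

If Player II plays b1, Player I's expected payoff is (1/3)·(-3) + (1/3)·(-1) + (1/3)·(-7) = -11/3.
If Player II plays b2, Player I's expected payoff is (1/3)·0 + (1/3)·7 + (1/3)·9 = 16/3.
If Player II plays b3, Player I's expected payoff is (1/3)·(-8) + (1/3)·0 + (1/3)·(-1) = -3.
Player II minimizes Player I's payoff; the smallest is -11/3, so the best response is b1.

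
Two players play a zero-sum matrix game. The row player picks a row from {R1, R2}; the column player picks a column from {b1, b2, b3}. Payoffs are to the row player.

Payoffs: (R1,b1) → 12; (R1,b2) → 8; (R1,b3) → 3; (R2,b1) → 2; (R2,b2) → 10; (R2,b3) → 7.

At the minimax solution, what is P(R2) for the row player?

9/14

Row minima: R1 → 3, R2 → 2; maximin = 3.
Column maxima: b1 → 12, b2 → 10, b3 → 7; minimax = 7.
3 ≠ 7, so there is no saddle point; optimal play is mixed.
b2 is strictly dominated by b3 (it gives the row player strictly more in every row), so the column player never plays it.
On the remaining 2×2 (R1, R2 vs b1, b3):
Let the row player play R1 with probability p. Expected payoff against b1: 12p + 2(1−p) = 10p + 2; against b3: 3p + 7(1−p) = −4p + 7.
Setting these equal: 10p + 2 = −4p + 7 ⇒ 14p = 5 ⇒ p = 5/14, and the value is (10)·(5/14) + 2 = 39/7.
For the column player: with q = P(b1), equating R1's and R2's payoffs gives 9q + 3 = −5q + 7 ⇒ q = 2/7.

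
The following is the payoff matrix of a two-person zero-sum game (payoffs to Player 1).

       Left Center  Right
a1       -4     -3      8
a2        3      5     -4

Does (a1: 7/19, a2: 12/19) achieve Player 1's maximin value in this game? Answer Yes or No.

Yes

Against Left this mix gives (7/19)·(-4) + (12/19)·3 = 8/19.
Against Center this mix gives (7/19)·(-3) + (12/19)·5 = 39/19.
Against Right this mix gives (7/19)·8 + (12/19)·(-4) = 8/19.
All of Player 2's active replies (Left, Right) yield 8/19, and no column does worse for Player 1. The mix makes Player 2 indifferent and guarantees 8/19, so it is optimal.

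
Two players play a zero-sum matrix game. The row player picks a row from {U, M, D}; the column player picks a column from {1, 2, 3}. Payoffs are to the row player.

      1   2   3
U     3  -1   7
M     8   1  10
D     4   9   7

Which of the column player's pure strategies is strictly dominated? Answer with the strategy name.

1 holds the row player's payoff strictly below 3 in every row: 3 < 7, 8 < 10, 4 < 7.
So 3 is strictly dominated for the column player.

3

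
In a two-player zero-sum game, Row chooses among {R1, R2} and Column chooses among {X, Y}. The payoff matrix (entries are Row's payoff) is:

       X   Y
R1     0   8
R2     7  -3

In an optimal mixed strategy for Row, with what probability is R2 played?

4/9

Row minima: R1 → 0, R2 → -3; maximin = 0.
Column maxima: X → 7, Y → 8; minimax = 7.
0 ≠ 7, so there is no saddle point; optimal play is mixed.
Let Row play R1 with probability p. Expected payoff against X: 0p + 7(1−p) = −7p + 7; against Y: 8p + (-3)(1−p) = 11p − 3.
Setting these equal: −7p + 7 = 11p − 3 ⇒ −18p = -10 ⇒ p = 5/9, and the value is (-7)·(5/9) + 7 = 28/9.
For Column: with q = P(X), equating R1's and R2's payoffs gives −8q + 8 = 10q − 3 ⇒ q = 11/18.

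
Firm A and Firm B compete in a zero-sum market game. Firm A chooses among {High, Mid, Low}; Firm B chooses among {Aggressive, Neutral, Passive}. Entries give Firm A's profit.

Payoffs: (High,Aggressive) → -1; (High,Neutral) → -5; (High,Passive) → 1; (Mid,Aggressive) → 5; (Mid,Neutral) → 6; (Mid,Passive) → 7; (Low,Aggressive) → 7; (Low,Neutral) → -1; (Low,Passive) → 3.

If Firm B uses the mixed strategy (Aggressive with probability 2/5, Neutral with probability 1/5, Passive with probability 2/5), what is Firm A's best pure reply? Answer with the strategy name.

Mid

Expected payoff of High: (2/5)·(-1) + (1/5)·(-5) + (2/5)·1 = -1.
Expected payoff of Mid: (2/5)·5 + (1/5)·6 + (2/5)·7 = 6.
Expected payoff of Low: (2/5)·7 + (1/5)·(-1) + (2/5)·3 = 19/5.
The largest is 6, so Firm A's best response is Mid.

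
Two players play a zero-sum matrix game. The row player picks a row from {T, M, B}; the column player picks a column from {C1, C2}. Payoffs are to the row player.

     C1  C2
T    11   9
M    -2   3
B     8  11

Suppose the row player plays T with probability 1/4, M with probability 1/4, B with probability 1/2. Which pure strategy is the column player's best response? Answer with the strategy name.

If the column player plays C1, the row player's expected payoff is (1/4)·11 + (1/4)·(-2) + (1/2)·8 = 25/4.
If the column player plays C2, the row player's expected payoff is (1/4)·9 + (1/4)·3 + (1/2)·11 = 17/2.
The column player minimizes the row player's payoff; the smallest is 25/4, so the best response is C1.

C1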